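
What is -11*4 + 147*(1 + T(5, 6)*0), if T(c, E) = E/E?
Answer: 103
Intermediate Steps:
T(c, E) = 1
-11*4 + 147*(1 + T(5, 6)*0) = -11*4 + 147*(1 + 1*0) = -44 + 147*(1 + 0) = -44 + 147*1 = -44 + 147 = 103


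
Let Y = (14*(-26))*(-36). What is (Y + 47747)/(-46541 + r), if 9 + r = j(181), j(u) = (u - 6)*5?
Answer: -8693/6525 ≈ -1.3323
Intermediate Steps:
Y = 13104 (Y = -364*(-36) = 13104)
j(u) = -30 + 5*u (j(u) = (-6 + u)*5 = -30 + 5*u)
r = 866 (r = -9 + (-30 + 5*181) = -9 + (-30 + 905) = -9 + 875 = 866)
(Y + 47747)/(-46541 + r) = (13104 + 47747)/(-46541 + 866) = 60851/(-45675) = 60851*(-1/45675) = -8693/6525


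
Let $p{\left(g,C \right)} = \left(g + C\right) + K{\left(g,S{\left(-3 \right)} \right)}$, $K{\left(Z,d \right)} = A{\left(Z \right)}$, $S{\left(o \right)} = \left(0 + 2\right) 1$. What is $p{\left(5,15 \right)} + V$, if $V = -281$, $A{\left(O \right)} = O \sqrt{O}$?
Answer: $-261 + 5 \sqrt{5} \approx -249.82$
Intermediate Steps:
$S{\left(o \right)} = 2$ ($S{\left(o \right)} = 2 \cdot 1 = 2$)
$A{\left(O \right)} = O^{\frac{3}{2}}$
$K{\left(Z,d \right)} = Z^{\frac{3}{2}}$
$p{\left(g,C \right)} = C + g + g^{\frac{3}{2}}$ ($p{\left(g,C \right)} = \left(g + C\right) + g^{\frac{3}{2}} = \left(C + g\right) + g^{\frac{3}{2}} = C + g + g^{\frac{3}{2}}$)
$p{\left(5,15 \right)} + V = \left(15 + 5 + 5^{\frac{3}{2}}\right) - 281 = \left(15 + 5 + 5 \sqrt{5}\right) - 281 = \left(20 + 5 \sqrt{5}\right) - 281 = -261 + 5 \sqrt{5}$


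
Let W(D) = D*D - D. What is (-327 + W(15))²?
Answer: 13689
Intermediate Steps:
W(D) = D² - D
(-327 + W(15))² = (-327 + 15*(-1 + 15))² = (-327 + 15*14)² = (-327 + 210)² = (-117)² = 13689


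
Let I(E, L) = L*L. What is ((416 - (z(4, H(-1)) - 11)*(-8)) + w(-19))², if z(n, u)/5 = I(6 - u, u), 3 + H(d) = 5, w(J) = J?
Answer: 219961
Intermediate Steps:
I(E, L) = L²
H(d) = 2 (H(d) = -3 + 5 = 2)
z(n, u) = 5*u²
((416 - (z(4, H(-1)) - 11)*(-8)) + w(-19))² = ((416 - (5*2² - 11)*(-8)) - 19)² = ((416 - (5*4 - 11)*(-8)) - 19)² = ((416 - (20 - 11)*(-8)) - 19)² = ((416 - 9*(-8)) - 19)² = ((416 - 1*(-72)) - 19)² = ((416 + 72) - 19)² = (488 - 19)² = 469² = 219961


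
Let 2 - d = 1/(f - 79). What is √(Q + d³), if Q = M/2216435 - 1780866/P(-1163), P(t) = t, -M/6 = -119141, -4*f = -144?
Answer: √111945029598678053220765/8526284455 ≈ 39.241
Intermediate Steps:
f = 36 (f = -¼*(-144) = 36)
M = 714846 (M = -6*(-119141) = 714846)
Q = 3948005098608/2577713905 (Q = 714846/2216435 - 1780866/(-1163) = 714846*(1/2216435) - 1780866*(-1/1163) = 714846/2216435 + 1780866/1163 = 3948005098608/2577713905 ≈ 1531.6)
d = 87/43 (d = 2 - 1/(36 - 79) = 2 - 1/(-43) = 2 - 1*(-1/43) = 2 + 1/43 = 87/43 ≈ 2.0233)
√(Q + d³) = √(3948005098608/2577713905 + (87/43)³) = √(3948005098608/2577713905 + 658503/79507) = √(7339336598014197/4766193010345) = √111945029598678053220765/8526284455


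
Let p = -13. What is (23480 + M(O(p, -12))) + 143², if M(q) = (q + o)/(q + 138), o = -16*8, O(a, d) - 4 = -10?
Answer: 2899247/66 ≈ 43928.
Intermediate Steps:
O(a, d) = -6 (O(a, d) = 4 - 10 = -6)
o = -128
M(q) = (-128 + q)/(138 + q) (M(q) = (q - 128)/(q + 138) = (-128 + q)/(138 + q))
(23480 + M(O(p, -12))) + 143² = (23480 + (-128 - 6)/(138 - 6)) + 143² = (23480 - 134/132) + 20449 = (23480 + (1/132)*(-134)) + 20449 = (23480 - 67/66) + 20449 = 1549613/66 + 20449 = 2899247/66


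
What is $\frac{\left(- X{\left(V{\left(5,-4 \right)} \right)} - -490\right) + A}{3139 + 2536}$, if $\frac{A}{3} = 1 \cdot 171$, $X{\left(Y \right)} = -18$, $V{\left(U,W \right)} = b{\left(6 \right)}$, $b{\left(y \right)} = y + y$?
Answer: $\frac{1021}{5675} \approx 0.17991$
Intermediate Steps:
$b{\left(y \right)} = 2 y$
$V{\left(U,W \right)} = 12$ ($V{\left(U,W \right)} = 2 \cdot 6 = 12$)
$A = 513$ ($A = 3 \cdot 1 \cdot 171 = 3 \cdot 171 = 513$)
$\frac{\left(- X{\left(V{\left(5,-4 \right)} \right)} - -490\right) + A}{3139 + 2536} = \frac{\left(\left(-1\right) \left(-18\right) - -490\right) + 513}{3139 + 2536} = \frac{\left(18 + 490\right) + 513}{5675} = \left(508 + 513\right) \frac{1}{5675} = 1021 \cdot \frac{1}{5675} = \frac{1021}{5675}$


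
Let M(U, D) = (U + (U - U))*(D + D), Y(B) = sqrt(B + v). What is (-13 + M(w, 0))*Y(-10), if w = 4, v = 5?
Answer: -13*I*sqrt(5) ≈ -29.069*I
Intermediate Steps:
Y(B) = sqrt(5 + B) (Y(B) = sqrt(B + 5) = sqrt(5 + B))
M(U, D) = 2*D*U (M(U, D) = (U + 0)*(2*D) = U*(2*D) = 2*D*U)
(-13 + M(w, 0))*Y(-10) = (-13 + 2*0*4)*sqrt(5 - 10) = (-13 + 0)*sqrt(-5) = -13*I*sqrt(5)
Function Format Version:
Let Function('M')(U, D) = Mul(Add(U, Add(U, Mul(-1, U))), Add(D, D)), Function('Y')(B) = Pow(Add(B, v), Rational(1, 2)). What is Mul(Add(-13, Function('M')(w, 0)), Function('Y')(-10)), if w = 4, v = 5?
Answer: Mul(-13, I, Pow(5, Rational(1, 2))) ≈ Mul(-29.069, I)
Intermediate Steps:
Function('Y')(B) = Pow(Add(5, B), Rational(1, 2)) (Function('Y')(B) = Pow(Add(B, 5), Rational(1, 2)) = Pow(Add(5, B), Rational(1, 2)))
Function('M')(U, D) = Mul(2, D, U) (Function('M')(U, D) = Mul(Add(U, 0), Mul(2, D)) = Mul(U, Mul(2, D)) = Mul(2, D, U))
Mul(Add(-13, Function('M')(w, 0)), Function('Y')(-10)) = Mul(Add(-13, Mul(2, 0, 4)), Pow(Add(5, -10), Rational(1, 2))) = Mul(Add(-13, 0), Pow(-5, Rational(1, 2))) = Mul(-13, Mul(I, Pow(5, Rational(1, 2)))) = Mul(-13, I, Pow(5, Rational(1, 2)))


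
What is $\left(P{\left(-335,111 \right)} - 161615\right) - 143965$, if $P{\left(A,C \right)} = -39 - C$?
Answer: $-305730$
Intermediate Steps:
$\left(P{\left(-335,111 \right)} - 161615\right) - 143965 = \left(\left(-39 - 111\right) - 161615\right) - 143965 = \left(-150 - 161615\right) - 143965 = -161765 - 143965 = -305730$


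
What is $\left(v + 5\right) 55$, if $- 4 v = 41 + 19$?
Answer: $-550$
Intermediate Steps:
$v = -15$ ($v = - \frac{41 + 19}{4} = \left(- \frac{1}{4}\right) 60 = -15$)
$\left(v + 5\right) 55 = \left(-15 + 5\right) 55 = \left(-10\right) 55 = -550$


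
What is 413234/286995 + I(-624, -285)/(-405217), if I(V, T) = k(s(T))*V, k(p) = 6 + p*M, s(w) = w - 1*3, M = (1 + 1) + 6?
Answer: -244087612462/116295252915 ≈ -2.0989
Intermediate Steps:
M = 8 (M = 2 + 6 = 8)
s(w) = -3 + w (s(w) = w - 3 = -3 + w)
k(p) = 6 + 8*p (k(p) = 6 + p*8 = 6 + 8*p)
I(V, T) = V*(-18 + 8*T) (I(V, T) = (6 + 8*(-3 + T))*V = (6 + (-24 + 8*T))*V = (-18 + 8*T)*V = V*(-18 + 8*T))
413234/286995 + I(-624, -285)/(-405217) = 413234/286995 + (2*(-624)*(-9 + 4*(-285)))/(-405217) = 413234*(1/286995) + (2*(-624)*(-9 - 1140))*(-1/405217) = 413234/286995 + (2*(-624)*(-1149))*(-1/405217) = 413234/286995 + 1433952*(-1/405217) = 413234/286995 - 1433952/405217 = -244087612462/116295252915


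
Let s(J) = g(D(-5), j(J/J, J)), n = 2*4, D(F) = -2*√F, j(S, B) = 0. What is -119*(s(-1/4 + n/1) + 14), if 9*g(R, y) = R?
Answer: -1666 + 238*I*√5/9 ≈ -1666.0 + 59.132*I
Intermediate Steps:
n = 8
g(R, y) = R/9
s(J) = -2*I*√5/9 (s(J) = (-2*I*√5)/9 = -2*I*√5/9)
-119*(s(-1/4 + n/1) + 14) = -119*(-2*I*√5/9 + 14) = -119*(14 - 2*I*√5/9) = -1666 + 238*I*√5/9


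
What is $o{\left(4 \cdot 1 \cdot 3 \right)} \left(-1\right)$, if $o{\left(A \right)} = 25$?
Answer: $-25$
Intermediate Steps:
$o{\left(4 \cdot 1 \cdot 3 \right)} \left(-1\right) = 25 \left(-1\right) = -25$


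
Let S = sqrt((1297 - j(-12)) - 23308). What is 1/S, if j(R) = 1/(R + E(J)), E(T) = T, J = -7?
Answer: -I*sqrt(496622)/104552 ≈ -0.0067403*I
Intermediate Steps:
j(R) = 1/(-7 + R) (j(R) = 1/(R - 7) = 1/(-7 + R))
S = 4*I*sqrt(496622)/19 (S = sqrt((1297 - 1/(-7 - 12)) - 23308) = sqrt((1297 - 1/(-19)) - 23308) = sqrt((1297 - 1*(-1/19)) - 23308) = sqrt((1297 + 1/19) - 23308) = sqrt(24644/19 - 23308) = sqrt(-418208/19) = 4*I*sqrt(496622)/19 ≈ 148.36*I)
1/S = 1/(4*I*sqrt(496622)/19) = -I*sqrt(496622)/104552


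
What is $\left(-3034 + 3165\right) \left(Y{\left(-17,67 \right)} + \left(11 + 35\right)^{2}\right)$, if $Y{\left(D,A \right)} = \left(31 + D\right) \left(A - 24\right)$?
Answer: $356058$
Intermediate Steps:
$Y{\left(D,A \right)} = \left(-24 + A\right) \left(31 + D\right)$ ($Y{\left(D,A \right)} = \left(31 + D\right) \left(-24 + A\right) = \left(-24 + A\right) \left(31 + D\right)$)
$\left(-3034 + 3165\right) \left(Y{\left(-17,67 \right)} + \left(11 + 35\right)^{2}\right) = \left(-3034 + 3165\right) \left(\left(-744 - -408 + 31 \cdot 67 + 67 \left(-17\right)\right) + \left(11 + 35\right)^{2}\right) = 131 \left(\left(-744 + 408 + 2077 - 1139\right) + 46^{2}\right) = 131 \left(602 + 2116\right) = 131 \cdot 2718 = 356058$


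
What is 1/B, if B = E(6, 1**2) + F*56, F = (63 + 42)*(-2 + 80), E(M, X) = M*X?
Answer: 1/458646 ≈ 2.1803e-6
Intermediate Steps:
F = 8190 (F = 105*78 = 8190)
B = 458646 (B = 6*1**2 + 8190*56 = 6*1 + 458640 = 6 + 458640 = 458646)
1/B = 1/458646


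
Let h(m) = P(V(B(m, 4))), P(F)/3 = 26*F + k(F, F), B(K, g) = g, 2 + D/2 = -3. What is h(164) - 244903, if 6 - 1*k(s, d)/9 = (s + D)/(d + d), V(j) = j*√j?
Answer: -1952909/8 ≈ -2.4411e+5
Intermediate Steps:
D = -10 (D = -4 + 2*(-3) = -4 - 6 = -10)
V(j) = j^(3/2)
k(s, d) = 54 - 9*(-10 + s)/(2*d) (k(s, d) = 54 - 9*(s - 10)/(d + d) = 54 - 9*(-10 + s)/(2*d))
P(F) = 78*F + 27*(10 + 11*F)/(2*F) (P(F) = 3*(26*F + 9*(10 - F + 12*F)/(2*F)) = 3*(26*F + 9*(10 + 11*F)/(2*F)) = 78*F + 27*(10 + 11*F)/(2*F))
h(m) = 6315/8 (h(m) = 297/2 + 78*4^(3/2) + 135/(4^(3/2)) = 297/2 + 78*8 + 135/8 = 297/2 + 624 + 135*(⅛) = 297/2 + 624 + 135/8 = 6315/8)
h(164) - 244903 = 6315/8 - 244903 = -1952909/8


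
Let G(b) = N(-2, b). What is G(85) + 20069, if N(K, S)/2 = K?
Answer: 20065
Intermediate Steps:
N(K, S) = 2*K
G(b) = -4 (G(b) = 2*(-2) = -4)
G(85) + 20069 = -4 + 20069 = 20065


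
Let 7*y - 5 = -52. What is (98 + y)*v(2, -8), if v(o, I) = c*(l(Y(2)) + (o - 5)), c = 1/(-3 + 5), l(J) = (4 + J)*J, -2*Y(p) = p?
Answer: -1917/7 ≈ -273.86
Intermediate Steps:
y = -47/7 (y = 5/7 + (⅐)*(-52) = 5/7 - 52/7 = -47/7 ≈ -6.7143)
Y(p) = -p/2
l(J) = J*(4 + J)
c = ½ (c = 1/2 = ½ ≈ 0.50000)
v(o, I) = -4 + o/2 (v(o, I) = ((-½*2)*(4 - ½*2) + (o - 5))/2 = (-(4 - 1) + (-5 + o))/2 = (-1*3 + (-5 + o))/2 = (-3 + (-5 + o))/2 = (-8 + o)/2 = -4 + o/2)
(98 + y)*v(2, -8) = (98 - 47/7)*(-4 + (½)*2) = 639*(-4 + 1)/7 = (639/7)*(-3) = -1917/7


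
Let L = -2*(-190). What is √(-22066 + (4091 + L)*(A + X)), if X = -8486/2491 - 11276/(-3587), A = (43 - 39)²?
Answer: 2*√3335362769384303/525601 ≈ 219.76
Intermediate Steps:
L = 380
A = 16 (A = 4² = 16)
X = -2350766/8935217 (X = -8486*1/2491 - 11276*(-1/3587) = -8486/2491 + 11276/3587 = -2350766/8935217 ≈ -0.26309)
√(-22066 + (4091 + L)*(A + X)) = √(-22066 + (4091 + 380)*(16 - 2350766/8935217)) = √(-22066 + 4471*(140612706/8935217)) = √(-22066 + 36981141678/525601) = √(25383230012/525601) = 2*√3335362769384303/525601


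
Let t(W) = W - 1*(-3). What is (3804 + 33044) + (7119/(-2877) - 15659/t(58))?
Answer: 305772774/8357 ≈ 36589.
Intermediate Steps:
t(W) = 3 + W (t(W) = W + 3 = 3 + W)
(3804 + 33044) + (7119/(-2877) - 15659/t(58)) = (3804 + 33044) + (7119/(-2877) - 15659/(3 + 58)) = 36848 + (7119*(-1/2877) - 15659/61) = 36848 + (-339/137 - 15659*1/61) = 36848 + (-339/137 - 15659/61) = 36848 - 2165962/8357 = 305772774/8357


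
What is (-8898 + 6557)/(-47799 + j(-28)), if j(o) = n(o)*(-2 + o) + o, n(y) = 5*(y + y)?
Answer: 2341/39427 ≈ 0.059376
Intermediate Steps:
n(y) = 10*y (n(y) = 5*(2*y) = 10*y)
j(o) = o + 10*o*(-2 + o) (j(o) = (10*o)*(-2 + o) + o = 10*o*(-2 + o) + o = o + 10*o*(-2 + o))
(-8898 + 6557)/(-47799 + j(-28)) = (-8898 + 6557)/(-47799 - 28*(-19 + 10*(-28))) = -2341/(-47799 - 28*(-19 - 280)) = -2341/(-47799 - 28*(-299)) = -2341/(-47799 + 8372) = -2341/(-39427) = -2341*(-1/39427) = 2341/39427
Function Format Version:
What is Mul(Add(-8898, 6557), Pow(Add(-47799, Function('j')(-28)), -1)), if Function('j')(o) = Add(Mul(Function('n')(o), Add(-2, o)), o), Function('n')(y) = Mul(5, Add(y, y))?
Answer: Rational(2341, 39427) ≈ 0.059376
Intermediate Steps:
Function('n')(y) = Mul(10, y) (Function('n')(y) = Mul(5, Mul(2, y)) = Mul(10, y))
Function('j')(o) = Add(o, Mul(10, o, Add(-2, o))) (Function('j')(o) = Add(Mul(Mul(10, o), Add(-2, o)), o) = Add(Mul(10, o, Add(-2, o)), o) = Add(o, Mul(10, o, Add(-2, o))))
Mul(Add(-8898, 6557), Pow(Add(-47799, Function('j')(-28)), -1)) = Mul(Add(-8898, 6557), Pow(Add(-47799, Mul(-28, Add(-19, Mul(10, -28)))), -1)) = Mul(-2341, Pow(Add(-47799, Mul(-28, Add(-19, -280))), -1)) = Mul(-2341, Pow(Add(-47799, Mul(-28, -299)), -1)) = Mul(-2341, Pow(Add(-47799, 8372), -1)) = Mul(-2341, Pow(-39427, -1)) = Mul(-2341, Rational(-1, 39427)) = Rational(2341, 39427)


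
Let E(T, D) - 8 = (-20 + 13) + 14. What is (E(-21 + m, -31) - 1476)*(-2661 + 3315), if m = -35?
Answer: -955494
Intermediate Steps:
E(T, D) = 15 (E(T, D) = 8 + ((-20 + 13) + 14) = 8 + (-7 + 14) = 8 + 7 = 15)
(E(-21 + m, -31) - 1476)*(-2661 + 3315) = (15 - 1476)*(-2661 + 3315) = -1461*654 = -955494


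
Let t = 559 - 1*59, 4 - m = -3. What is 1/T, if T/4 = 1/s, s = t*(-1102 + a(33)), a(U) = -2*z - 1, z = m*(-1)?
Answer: -136125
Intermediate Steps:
m = 7 (m = 4 - 1*(-3) = 4 + 3 = 7)
z = -7 (z = 7*(-1) = -7)
t = 500 (t = 559 - 59 = 500)
a(U) = 13 (a(U) = -2*(-7) - 1 = 14 - 1 = 13)
s = -544500 (s = 500*(-1102 + 13) = 500*(-1089) = -544500)
T = -1/136125 (T = 4/(-544500) = 4*(-1/544500) = -1/136125 ≈ -7.3462e-6)
1/T = 1/(-1/136125) = -136125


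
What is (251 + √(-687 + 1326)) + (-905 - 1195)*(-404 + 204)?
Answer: 420251 + 3*√71 ≈ 4.2028e+5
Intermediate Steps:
(251 + √(-687 + 1326)) + (-905 - 1195)*(-404 + 204) = (251 + √639) - 2100*(-200) = (251 + 3*√71) + 420000 = 420251 + 3*√71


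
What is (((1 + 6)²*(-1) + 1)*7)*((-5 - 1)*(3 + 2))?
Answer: 10080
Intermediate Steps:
(((1 + 6)²*(-1) + 1)*7)*((-5 - 1)*(3 + 2)) = ((7²*(-1) + 1)*7)*(-6*5) = ((49*(-1) + 1)*7)*(-30) = ((-49 + 1)*7)*(-30) = -48*7*(-30) = -336*(-30) = 10080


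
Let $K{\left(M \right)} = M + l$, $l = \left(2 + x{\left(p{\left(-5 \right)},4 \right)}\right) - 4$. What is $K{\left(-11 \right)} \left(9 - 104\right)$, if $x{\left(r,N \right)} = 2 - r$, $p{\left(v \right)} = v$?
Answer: $570$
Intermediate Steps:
$l = 5$ ($l = \left(2 + \left(2 - -5\right)\right) - 4 = \left(2 + \left(2 + 5\right)\right) - 4 = \left(2 + 7\right) - 4 = 9 - 4 = 5$)
$K{\left(M \right)} = 5 + M$ ($K{\left(M \right)} = M + 5 = 5 + M$)
$K{\left(-11 \right)} \left(9 - 104\right) = \left(5 - 11\right) \left(9 - 104\right) = \left(-6\right) \left(-95\right) = 570$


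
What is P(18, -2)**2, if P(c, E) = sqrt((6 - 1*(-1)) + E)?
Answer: 5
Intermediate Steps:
P(c, E) = sqrt(7 + E) (P(c, E) = sqrt((6 + 1) + E) = sqrt(7 + E))
P(18, -2)**2 = (sqrt(7 - 2))**2 = (sqrt(5))**2 = 5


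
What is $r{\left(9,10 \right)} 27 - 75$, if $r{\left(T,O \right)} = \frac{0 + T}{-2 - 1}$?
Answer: $-156$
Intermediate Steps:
$r{\left(T,O \right)} = - \frac{T}{3}$ ($r{\left(T,O \right)} = \frac{T}{-3} = T \left(- \frac{1}{3}\right) = - \frac{T}{3}$)
$r{\left(9,10 \right)} 27 - 75 = \left(- \frac{1}{3}\right) 9 \cdot 27 - 75 = \left(-3\right) 27 - 75 = -81 - 75 = -156$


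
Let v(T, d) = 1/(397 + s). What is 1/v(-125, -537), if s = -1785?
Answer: -1388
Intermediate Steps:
v(T, d) = -1/1388 (v(T, d) = 1/(397 - 1785) = 1/(-1388) = -1/1388)
1/v(-125, -537) = 1/(-1/1388) = -1388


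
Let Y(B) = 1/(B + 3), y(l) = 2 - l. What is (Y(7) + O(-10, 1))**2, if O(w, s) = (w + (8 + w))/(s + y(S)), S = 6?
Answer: 1681/100 ≈ 16.810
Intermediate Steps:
Y(B) = 1/(3 + B)
O(w, s) = (8 + 2*w)/(-4 + s) (O(w, s) = (w + (8 + w))/(s + (2 - 1*6)) = (8 + 2*w)/(s + (2 - 6)) = (8 + 2*w)/(s - 4) = (8 + 2*w)/(-4 + s))
(Y(7) + O(-10, 1))**2 = (1/(3 + 7) + 2*(4 - 10)/(-4 + 1))**2 = (1/10 + 2*(-6)/(-3))**2 = (1/10 + 2*(-1/3)*(-6))**2 = (1/10 + 4)**2 = (41/10)**2 = 1681/100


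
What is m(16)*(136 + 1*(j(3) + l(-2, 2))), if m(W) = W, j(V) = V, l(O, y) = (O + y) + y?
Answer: 2256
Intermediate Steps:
l(O, y) = O + 2*y
m(16)*(136 + 1*(j(3) + l(-2, 2))) = 16*(136 + 1*(3 + (-2 + 2*2))) = 16*(136 + 1*(3 + (-2 + 4))) = 16*(136 + 1*(3 + 2)) = 16*(136 + 1*5) = 16*(136 + 5) = 16*141 = 2256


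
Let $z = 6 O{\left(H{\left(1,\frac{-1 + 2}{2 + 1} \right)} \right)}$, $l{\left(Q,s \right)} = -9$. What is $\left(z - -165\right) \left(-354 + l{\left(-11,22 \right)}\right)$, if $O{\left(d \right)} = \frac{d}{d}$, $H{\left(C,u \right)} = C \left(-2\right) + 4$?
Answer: $-62073$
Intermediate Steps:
$H{\left(C,u \right)} = 4 - 2 C$ ($H{\left(C,u \right)} = - 2 C + 4 = 4 - 2 C$)
$O{\left(d \right)} = 1$
$z = 6$ ($z = 6 \cdot 1 = 6$)
$\left(z - -165\right) \left(-354 + l{\left(-11,22 \right)}\right) = \left(6 - -165\right) \left(-354 - 9\right) = \left(6 + 165\right) \left(-363\right) = 171 \left(-363\right) = -62073$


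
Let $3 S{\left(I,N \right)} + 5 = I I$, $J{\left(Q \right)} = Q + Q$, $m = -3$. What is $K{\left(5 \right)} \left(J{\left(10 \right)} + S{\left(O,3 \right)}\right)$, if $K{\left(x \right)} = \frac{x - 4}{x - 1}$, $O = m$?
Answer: $\frac{16}{3} \approx 5.3333$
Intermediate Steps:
$J{\left(Q \right)} = 2 Q$
$O = -3$
$S{\left(I,N \right)} = - \frac{5}{3} + \frac{I^{2}}{3}$ ($S{\left(I,N \right)} = - \frac{5}{3} + \frac{I I}{3} = - \frac{5}{3} + \frac{I^{2}}{3}$)
$K{\left(x \right)} = \frac{-4 + x}{-1 + x}$
$K{\left(5 \right)} \left(J{\left(10 \right)} + S{\left(O,3 \right)}\right) = \frac{-4 + 5}{-1 + 5} \left(2 \cdot 10 - \left(\frac{5}{3} - \frac{\left(-3\right)^{2}}{3}\right)\right) = \frac{1}{4} \cdot 1 \left(20 + \left(- \frac{5}{3} + \frac{1}{3} \cdot 9\right)\right) = \frac{1}{4} \cdot 1 \left(20 + \left(- \frac{5}{3} + 3\right)\right) = \frac{20 + \frac{4}{3}}{4} = \frac{1}{4} \cdot \frac{64}{3} = \frac{16}{3}$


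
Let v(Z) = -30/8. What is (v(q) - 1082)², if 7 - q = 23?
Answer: 18861649/16 ≈ 1.1789e+6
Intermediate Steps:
q = -16 (q = 7 - 1*23 = 7 - 23 = -16)
v(Z) = -15/4 (v(Z) = -30*⅛ = -15/4)
(v(q) - 1082)² = (-15/4 - 1082)² = (-4343/4)² = 18861649/16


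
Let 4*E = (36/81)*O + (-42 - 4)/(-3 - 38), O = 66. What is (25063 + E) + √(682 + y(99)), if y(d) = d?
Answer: 6167371/246 + √781 ≈ 25099.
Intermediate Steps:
E = 1873/246 (E = ((36/81)*66 + (-42 - 4)/(-3 - 38))/4 = ((36*(1/81))*66 - 46/(-41))/4 = ((4/9)*66 - 46*(-1/41))/4 = (88/3 + 46/41)/4 = (¼)*(3746/123) = 1873/246 ≈ 7.6138)
(25063 + E) + √(682 + y(99)) = (25063 + 1873/246) + √(682 + 99) = 6167371/246 + √781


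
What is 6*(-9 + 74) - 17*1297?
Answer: -21659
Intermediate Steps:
6*(-9 + 74) - 17*1297 = 6*65 - 22049 = 390 - 22049 = -21659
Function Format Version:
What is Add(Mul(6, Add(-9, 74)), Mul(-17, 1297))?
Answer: -21659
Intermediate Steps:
Add(Mul(6, Add(-9, 74)), Mul(-17, 1297)) = Add(Mul(6, 65), -22049) = Add(390, -22049) = -21659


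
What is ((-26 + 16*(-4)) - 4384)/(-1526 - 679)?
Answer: 4474/2205 ≈ 2.0290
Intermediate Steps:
((-26 + 16*(-4)) - 4384)/(-1526 - 679) = ((-26 - 64) - 4384)/(-2205) = (-90 - 4384)*(-1/2205) = -4474*(-1/2205) = 4474/2205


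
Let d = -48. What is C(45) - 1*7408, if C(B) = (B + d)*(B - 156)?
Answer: -7075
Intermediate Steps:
C(B) = (-156 + B)*(-48 + B) (C(B) = (B - 48)*(B - 156) = (-48 + B)*(-156 + B) = (-156 + B)*(-48 + B))
C(45) - 1*7408 = (7488 + 45² - 204*45) - 1*7408 = (7488 + 2025 - 9180) - 7408 = 333 - 7408 = -7075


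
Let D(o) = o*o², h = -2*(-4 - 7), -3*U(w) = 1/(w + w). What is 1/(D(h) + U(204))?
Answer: 1224/13033151 ≈ 9.3914e-5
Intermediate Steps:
U(w) = -1/(6*w) (U(w) = -1/(3*(w + w)) = -1/(2*w)/3 = -1/(6*w))
h = 22 (h = -2*(-11) = 22)
D(o) = o³
1/(D(h) + U(204)) = 1/(22³ - ⅙/204) = 1/(10648 - ⅙*1/204) = 1/(10648 - 1/1224) = 1/(13033151/1224) = 1224/13033151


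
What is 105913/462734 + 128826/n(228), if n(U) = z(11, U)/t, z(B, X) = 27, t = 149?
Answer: 986912914663/1388202 ≈ 7.1093e+5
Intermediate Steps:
n(U) = 27/149
105913/462734 + 128826/n(228) = 105913/462734 + 128826/(27/149) = 105913*(1/462734) + 128826*(149/27) = 105913/462734 + 2132786/3 = 986912914663/1388202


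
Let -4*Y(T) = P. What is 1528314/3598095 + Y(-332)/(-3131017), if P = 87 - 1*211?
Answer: 1595021858131/3755232204205 ≈ 0.42475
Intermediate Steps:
P = -124 (P = 87 - 211 = -124)
Y(T) = 31 (Y(T) = -¼*(-124) = 31)
1528314/3598095 + Y(-332)/(-3131017) = 1528314/3598095 + 31/(-3131017) = 1528314*(1/3598095) + 31*(-1/3131017) = 509438/1199365 - 31/3131017 = 1595021858131/3755232204205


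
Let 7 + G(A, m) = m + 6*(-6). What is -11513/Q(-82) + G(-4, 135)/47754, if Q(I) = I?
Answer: 274899673/1957914 ≈ 140.40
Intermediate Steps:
G(A, m) = -43 + m (G(A, m) = -7 + (m + 6*(-6)) = -7 + (m - 36) = -7 + (-36 + m) = -43 + m)
-11513/Q(-82) + G(-4, 135)/47754 = -11513/(-82) + (-43 + 135)/47754 = -11513*(-1/82) + 92*(1/47754) = 11513/82 + 46/23877 = 274899673/1957914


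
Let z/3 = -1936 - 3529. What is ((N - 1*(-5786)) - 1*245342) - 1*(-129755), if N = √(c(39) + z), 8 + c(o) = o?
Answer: -109801 + 2*I*√4091 ≈ -1.098e+5 + 127.92*I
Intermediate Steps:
c(o) = -8 + o
z = -16395 (z = 3*(-1936 - 3529) = 3*(-5465) = -16395)
N = 2*I*√4091 (N = √((-8 + 39) - 16395) = √(31 - 16395) = √(-16364) = 2*I*√4091 ≈ 127.92*I)
((N - 1*(-5786)) - 1*245342) - 1*(-129755) = ((2*I*√4091 - 1*(-5786)) - 1*245342) - 1*(-129755) = ((2*I*√4091 + 5786) - 245342) + 129755 = ((5786 + 2*I*√4091) - 245342) + 129755 = (-239556 + 2*I*√4091) + 129755 = -109801 + 2*I*√4091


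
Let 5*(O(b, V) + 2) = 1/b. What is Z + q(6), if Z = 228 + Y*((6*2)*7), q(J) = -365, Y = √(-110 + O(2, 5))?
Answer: -137 + 42*I*√11190/5 ≈ -137.0 + 888.58*I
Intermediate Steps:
O(b, V) = -2 + 1/(5*b)
Y = I*√11190/10 (Y = √(-110 + (-2 + (⅕)/2)) = √(-110 + (-2 + (⅕)*(½))) = √(-110 + (-2 + ⅒)) = √(-110 - 19/10) = √(-1119/10) = I*√11190/10 ≈ 10.578*I)
Z = 228 + 42*I*√11190/5 (Z = 228 + (I*√11190/10)*((6*2)*7) = 228 + (I*√11190/10)*(12*7) = 228 + (I*√11190/10)*84 = 228 + 42*I*√11190/5 ≈ 228.0 + 888.58*I)
Z + q(6) = (228 + 42*I*√11190/5) - 365 = -137 + 42*I*√11190/5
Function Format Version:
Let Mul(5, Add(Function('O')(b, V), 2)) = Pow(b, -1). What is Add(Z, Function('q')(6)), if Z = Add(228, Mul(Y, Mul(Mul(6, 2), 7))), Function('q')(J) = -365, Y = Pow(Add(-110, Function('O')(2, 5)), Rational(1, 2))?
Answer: Add(-137, Mul(Rational(42, 5), I, Pow(11190, Rational(1, 2)))) ≈ Add(-137.00, Mul(888.58, I))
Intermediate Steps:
Function('O')(b, V) = Add(-2, Mul(Rational(1, 5), Pow(b, -1)))
Y = Mul(Rational(1, 10), I, Pow(11190, Rational(1, 2))) (Y = Pow(Add(-110, Add(-2, Mul(Rational(1, 5), Pow(2, -1)))), Rational(1, 2)) = Pow(Add(-110, Add(-2, Mul(Rational(1, 5), Rational(1, 2)))), Rational(1, 2)) = Pow(Add(-110, Add(-2, Rational(1, 10))), Rational(1, 2)) = Pow(Add(-110, Rational(-19, 10)), Rational(1, 2)) = Pow(Rational(-1119, 10), Rational(1, 2)) = Mul(Rational(1, 10), I, Pow(11190, Rational(1, 2))) ≈ Mul(10.578, I))
Z = Add(228, Mul(Rational(42, 5), I, Pow(11190, Rational(1, 2)))) (Z = Add(228, Mul(Mul(Rational(1, 10), I, Pow(11190, Rational(1, 2))), Mul(Mul(6, 2), 7))) = Add(228, Mul(Mul(Rational(1, 10), I, Pow(11190, Rational(1, 2))), Mul(12, 7))) = Add(228, Mul(Mul(Rational(1, 10), I, Pow(11190, Rational(1, 2))), 84)) = Add(228, Mul(Rational(42, 5), I, Pow(11190, Rational(1, 2)))) ≈ Add(228.00, Mul(888.58, I)))
Add(Z, Function('q')(6)) = Add(Add(228, Mul(Rational(42, 5), I, Pow(11190, Rational(1, 2)))), -365) = Add(-137, Mul(Rational(42, 5), I, Pow(11190, Rational(1, 2))))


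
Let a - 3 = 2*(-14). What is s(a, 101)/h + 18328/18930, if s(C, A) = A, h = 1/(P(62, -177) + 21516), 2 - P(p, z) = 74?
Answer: 20499722624/9465 ≈ 2.1658e+6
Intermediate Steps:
P(p, z) = -72 (P(p, z) = 2 - 1*74 = 2 - 74 = -72)
a = -25 (a = 3 + 2*(-14) = 3 - 28 = -25)
h = 1/21444 (h = 1/(-72 + 21516) = 1/21444 ≈ 4.6633e-5)
s(a, 101)/h + 18328/18930 = 101/(1/21444) + 18328/18930 = 101*21444 + 18328*(1/18930) = 2165844 + 9164/9465 = 20499722624/9465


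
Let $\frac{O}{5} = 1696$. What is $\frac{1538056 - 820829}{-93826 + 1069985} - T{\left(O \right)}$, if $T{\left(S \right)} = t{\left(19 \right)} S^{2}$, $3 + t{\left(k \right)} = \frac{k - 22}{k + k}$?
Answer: $\frac{4106465086612913}{18547021} \approx 2.2141 \cdot 10^{8}$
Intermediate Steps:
$t{\left(k \right)} = -3 + \frac{-22 + k}{2 k}$ ($t{\left(k \right)} = -3 + \frac{k - 22}{k + k} = -3 + \frac{-22 + k}{2 k}$)
$O = 8480$ ($O = 5 \cdot 1696 = 8480$)
$T{\left(S \right)} = - \frac{117 S^{2}}{38}$ ($T{\left(S \right)} = \left(- \frac{5}{2} - \frac{11}{19}\right) S^{2} = - \frac{117 S^{2}}{38}$)
$\frac{1538056 - 820829}{-93826 + 1069985} - T{\left(O \right)} = \frac{1538056 - 820829}{-93826 + 1069985} - - \frac{117 \cdot 8480^{2}}{38} = \frac{717227}{976159} - \left(- \frac{117}{38}\right) 71910400 = 717227 \cdot \frac{1}{976159} - - \frac{4206758400}{19} = \frac{717227}{976159} + \frac{4206758400}{19} = \frac{4106465086612913}{18547021}$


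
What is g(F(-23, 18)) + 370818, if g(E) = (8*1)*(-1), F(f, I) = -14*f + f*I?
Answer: 370810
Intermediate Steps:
F(f, I) = -14*f + I*f
g(E) = -8 (g(E) = 8*(-1) = -8)
g(F(-23, 18)) + 370818 = -8 + 370818 = 370810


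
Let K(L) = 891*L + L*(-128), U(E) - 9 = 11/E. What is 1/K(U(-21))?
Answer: 3/19402 ≈ 0.00015462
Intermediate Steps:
U(E) = 9 + 11/E
K(L) = 763*L (K(L) = 891*L - 128*L = 763*L)
1/K(U(-21)) = 1/(763*(9 + 11/(-21))) = 1/(763*(9 + 11*(-1/21))) = 1/(763*(9 - 11/21)) = 1/(763*(178/21)) = 1/(19402/3) = 3/19402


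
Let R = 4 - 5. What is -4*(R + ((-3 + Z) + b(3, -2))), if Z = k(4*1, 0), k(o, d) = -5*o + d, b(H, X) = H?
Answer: 84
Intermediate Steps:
R = -1
k(o, d) = d - 5*o
Z = -20 (Z = 0 - 20 = -20)
-4*(R + ((-3 + Z) + b(3, -2))) = -4*(-1 + ((-3 - 20) + 3)) = -4*(-1 + (-23 + 3)) = -4*(-1 - 20) = -4*(-21) = 84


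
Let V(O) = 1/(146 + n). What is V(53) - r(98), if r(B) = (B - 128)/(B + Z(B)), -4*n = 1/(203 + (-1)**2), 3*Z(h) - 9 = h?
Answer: 11049366/47773135 ≈ 0.23129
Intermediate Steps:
Z(h) = 3 + h/3
n = -1/816 (n = -1/(4*(203 + (-1)**2)) = -1/(4*(203 + 1)) = -1/4/204 = -1/4*1/204 = -1/816 ≈ -0.0012255)
V(O) = 816/119135 (V(O) = 1/(146 - 1/816) = 1/(119135/816) = 816/119135)
r(B) = (-128 + B)/(3 + 4*B/3) (r(B) = (B - 128)/(B + (3 + B/3)) = (-128 + B)/(3 + 4*B/3))
V(53) - r(98) = 816/119135 - 3*(-128 + 98)/(9 + 4*98) = 816/119135 - 3*(-30)/(9 + 392) = 816/119135 - 3*(-30)/401 = 816/119135 - 1*(-90/401) = 816/119135 + 90/401 = 11049366/47773135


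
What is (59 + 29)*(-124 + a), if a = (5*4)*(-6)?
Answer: -21472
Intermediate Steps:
a = -120 (a = 20*(-6) = -120)
(59 + 29)*(-124 + a) = (59 + 29)*(-124 - 120) = 88*(-244) = -21472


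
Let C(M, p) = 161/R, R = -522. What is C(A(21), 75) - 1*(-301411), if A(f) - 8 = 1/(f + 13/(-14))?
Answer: 157336381/522 ≈ 3.0141e+5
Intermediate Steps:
A(f) = 8 + 1/(-13/14 + f) (A(f) = 8 + 1/(f + 13/(-14)) = 8 + 1/(f + 13*(-1/14)) = 8 + 1/(f - 13/14) = 8 + 1/(-13/14 + f))
C(M, p) = -161/522 (C(M, p) = 161/(-522) = 161*(-1/522) = -161/522)
C(A(21), 75) - 1*(-301411) = -161/522 - 1*(-301411) = -161/522 + 301411 = 157336381/522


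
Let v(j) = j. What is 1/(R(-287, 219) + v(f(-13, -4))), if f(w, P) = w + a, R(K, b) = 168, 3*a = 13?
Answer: 3/478 ≈ 0.0062762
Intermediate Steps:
a = 13/3 (a = (⅓)*13 = 13/3 ≈ 4.3333)
f(w, P) = 13/3 + w (f(w, P) = w + 13/3 = 13/3 + w)
1/(R(-287, 219) + v(f(-13, -4))) = 1/(168 + (13/3 - 13)) = 1/(168 - 26/3) = 1/(478/3) = 3/478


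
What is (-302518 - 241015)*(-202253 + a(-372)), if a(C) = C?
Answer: 110133374125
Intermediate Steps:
(-302518 - 241015)*(-202253 + a(-372)) = (-302518 - 241015)*(-202253 - 372) = -543533*(-202625) = 110133374125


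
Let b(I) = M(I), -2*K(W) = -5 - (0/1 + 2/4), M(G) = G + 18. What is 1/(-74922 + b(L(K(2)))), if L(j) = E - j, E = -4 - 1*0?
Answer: -4/299643 ≈ -1.3349e-5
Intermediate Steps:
E = -4 (E = -4 + 0 = -4)
M(G) = 18 + G
K(W) = 11/4 (K(W) = -(-5 - (0/1 + 2/4))/2 = -(-5 - (0*1 + 2*(¼)))/2 = -(-5 - (0 + ½))/2 = -(-5 - 1*½)/2 = -(-5 - ½)/2 = -½*(-11/2) = 11/4)
L(j) = -4 - j
b(I) = 18 + I
1/(-74922 + b(L(K(2)))) = 1/(-74922 + (18 + (-4 - 1*11/4))) = 1/(-74922 + (18 + (-4 - 11/4))) = 1/(-74922 + (18 - 27/4)) = 1/(-74922 + 45/4) = 1/(-299643/4) = -4/299643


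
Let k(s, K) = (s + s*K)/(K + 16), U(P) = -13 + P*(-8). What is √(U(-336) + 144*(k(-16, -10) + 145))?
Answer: √27011 ≈ 164.35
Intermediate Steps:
U(P) = -13 - 8*P
k(s, K) = (s + K*s)/(16 + K)
√(U(-336) + 144*(k(-16, -10) + 145)) = √((-13 - 8*(-336)) + 144*(-16*(1 - 10)/(16 - 10) + 145)) = √((-13 + 2688) + 144*(-16*(-9)/6 + 145)) = √(2675 + 144*(-16*⅙*(-9) + 145)) = √(2675 + 144*(24 + 145)) = √(2675 + 144*169) = √(2675 + 24336) = √27011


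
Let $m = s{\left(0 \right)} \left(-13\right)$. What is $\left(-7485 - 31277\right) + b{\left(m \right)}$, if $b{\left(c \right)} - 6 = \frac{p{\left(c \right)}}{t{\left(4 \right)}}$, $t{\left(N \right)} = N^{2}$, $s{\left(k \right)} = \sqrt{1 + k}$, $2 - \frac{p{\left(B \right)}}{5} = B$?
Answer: $- \frac{620021}{16} \approx -38751.0$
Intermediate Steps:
$p{\left(B \right)} = 10 - 5 B$
$m = -13$ ($m = \sqrt{1 + 0} \left(-13\right) = \sqrt{1} \left(-13\right) = 1 \left(-13\right) = -13$)
$b{\left(c \right)} = \frac{53}{8} - \frac{5 c}{16}$ ($b{\left(c \right)} = 6 + \frac{10 - 5 c}{4^{2}} = 6 + \frac{10 - 5 c}{16} = 6 + \left(10 - 5 c\right) \frac{1}{16} = 6 - \left(- \frac{5}{8} + \frac{5 c}{16}\right) = \frac{53}{8} - \frac{5 c}{16}$)
$\left(-7485 - 31277\right) + b{\left(m \right)} = \left(-7485 - 31277\right) + \left(\frac{53}{8} - - \frac{65}{16}\right) = -38762 + \left(\frac{53}{8} + \frac{65}{16}\right) = -38762 + \frac{171}{16} = - \frac{620021}{16}$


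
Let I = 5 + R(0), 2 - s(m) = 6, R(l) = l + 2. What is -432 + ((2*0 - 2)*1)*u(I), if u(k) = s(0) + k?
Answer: -438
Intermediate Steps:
R(l) = 2 + l
s(m) = -4 (s(m) = 2 - 1*6 = 2 - 6 = -4)
I = 7 (I = 5 + (2 + 0) = 5 + 2 = 7)
u(k) = -4 + k
-432 + ((2*0 - 2)*1)*u(I) = -432 + ((2*0 - 2)*1)*(-4 + 7) = -432 + ((0 - 2)*1)*3 = -432 - 2*1*3 = -432 - 2*3 = -432 - 6 = -438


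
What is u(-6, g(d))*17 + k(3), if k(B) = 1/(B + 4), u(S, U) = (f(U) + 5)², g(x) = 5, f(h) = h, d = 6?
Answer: 11901/7 ≈ 1700.1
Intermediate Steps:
u(S, U) = (5 + U)² (u(S, U) = (U + 5)² = (5 + U)²)
k(B) = 1/(4 + B)
u(-6, g(d))*17 + k(3) = (5 + 5)²*17 + 1/(4 + 3) = 10²*17 + 1/7 = 100*17 + ⅐ = 1700 + ⅐ = 11901/7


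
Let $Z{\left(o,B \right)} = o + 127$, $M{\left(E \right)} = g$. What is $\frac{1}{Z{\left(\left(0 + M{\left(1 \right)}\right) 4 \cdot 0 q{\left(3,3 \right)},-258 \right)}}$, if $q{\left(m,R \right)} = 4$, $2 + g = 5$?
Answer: $\frac{1}{127} \approx 0.007874$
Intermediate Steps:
$g = 3$ ($g = -2 + 5 = 3$)
$M{\left(E \right)} = 3$
$Z{\left(o,B \right)} = 127 + o$
$\frac{1}{Z{\left(\left(0 + M{\left(1 \right)}\right) 4 \cdot 0 q{\left(3,3 \right)},-258 \right)}} = \frac{1}{127 + \left(0 + 3\right) 4 \cdot 0 \cdot 4} = \frac{1}{127 + 3 \cdot 4 \cdot 0 \cdot 4} = \frac{1}{127 + 12 \cdot 0 \cdot 4} = \frac{1}{127 + 0 \cdot 4} = \frac{1}{127 + 0} = \frac{1}{127}$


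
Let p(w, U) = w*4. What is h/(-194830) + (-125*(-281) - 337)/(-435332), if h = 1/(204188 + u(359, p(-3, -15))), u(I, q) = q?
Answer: -345963268974593/4329334303836640 ≈ -0.079911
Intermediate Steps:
p(w, U) = 4*w
h = 1/204176 (h = 1/(204188 + 4*(-3)) = 1/(204188 - 12) = 1/204176 ≈ 4.8977e-6)
h/(-194830) + (-125*(-281) - 337)/(-435332) = (1/204176)/(-194830) + (-125*(-281) - 337)/(-435332) = (1/204176)*(-1/194830) + (35125 - 337)*(-1/435332) = -1/39779610080 + 34788*(-1/435332) = -1/39779610080 - 8697/108833 = -345963268974593/4329334303836640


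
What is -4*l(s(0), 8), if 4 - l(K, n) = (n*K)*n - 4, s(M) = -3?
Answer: -800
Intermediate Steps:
l(K, n) = 8 - K*n² (l(K, n) = 4 - ((n*K)*n - 4) = 4 - ((K*n)*n - 4) = 4 - (K*n² - 4) = 4 - (-4 + K*n²) = 4 + (4 - K*n²) = 8 - K*n²)
-4*l(s(0), 8) = -4*(8 - 1*(-3)*8²) = -4*(8 - 1*(-3)*64) = -4*(8 + 192) = -4*200 = -800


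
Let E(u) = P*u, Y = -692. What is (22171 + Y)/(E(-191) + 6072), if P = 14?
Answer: 21479/3398 ≈ 6.3211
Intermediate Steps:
E(u) = 14*u
(22171 + Y)/(E(-191) + 6072) = (22171 - 692)/(14*(-191) + 6072) = 21479/(-2674 + 6072) = 21479/3398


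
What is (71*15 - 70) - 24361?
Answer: -23366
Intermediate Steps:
(71*15 - 70) - 24361 = (1065 - 70) - 24361 = 995 - 24361 = -23366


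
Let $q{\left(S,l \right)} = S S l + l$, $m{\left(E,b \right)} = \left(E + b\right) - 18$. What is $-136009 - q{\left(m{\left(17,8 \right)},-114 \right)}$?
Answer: $-130309$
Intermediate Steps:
$m{\left(E,b \right)} = -18 + E + b$
$q{\left(S,l \right)} = l + l S^{2}$ ($q{\left(S,l \right)} = S^{2} l + l = l S^{2} + l = l + l S^{2}$)
$-136009 - q{\left(m{\left(17,8 \right)},-114 \right)} = -136009 - - 114 \left(1 + \left(-18 + 17 + 8\right)^{2}\right) = -136009 - - 114 \left(1 + 7^{2}\right) = -136009 - - 114 \left(1 + 49\right) = -136009 - \left(-114\right) 50 = -136009 - -5700 = -136009 + 5700 = -130309$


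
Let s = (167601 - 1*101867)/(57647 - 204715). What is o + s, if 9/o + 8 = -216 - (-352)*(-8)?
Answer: -50288743/111771680 ≈ -0.44992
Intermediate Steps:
o = -9/3040 (o = 9/(-8 + (-216 - (-352)*(-8))) = 9/(-8 + (-216 - 44*64)) = 9/(-8 + (-216 - 2816)) = 9/(-8 - 3032) = 9/(-3040) = 9*(-1/3040) = -9/3040 ≈ -0.0029605)
s = -32867/73534 (s = (167601 - 101867)/(-147068) = 65734*(-1/147068) = -32867/73534 ≈ -0.44696)
o + s = -9/3040 - 32867/73534 = -50288743/111771680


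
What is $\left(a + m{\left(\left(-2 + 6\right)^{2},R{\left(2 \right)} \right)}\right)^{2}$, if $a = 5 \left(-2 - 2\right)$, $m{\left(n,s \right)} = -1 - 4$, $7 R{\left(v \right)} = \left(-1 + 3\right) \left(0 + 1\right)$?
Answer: $625$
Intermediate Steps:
$R{\left(v \right)} = \frac{2}{7}$ ($R{\left(v \right)} = \frac{\left(-1 + 3\right) \left(0 + 1\right)}{7} = \frac{2 \cdot 1}{7} = \frac{1}{7} \cdot 2 = \frac{2}{7}$)
$m{\left(n,s \right)} = -5$ ($m{\left(n,s \right)} = -1 - 4 = -5$)
$a = -20$ ($a = 5 \left(-4\right) = -20$)
$\left(a + m{\left(\left(-2 + 6\right)^{2},R{\left(2 \right)} \right)}\right)^{2} = \left(-20 - 5\right)^{2} = \left(-25\right)^{2} = 625$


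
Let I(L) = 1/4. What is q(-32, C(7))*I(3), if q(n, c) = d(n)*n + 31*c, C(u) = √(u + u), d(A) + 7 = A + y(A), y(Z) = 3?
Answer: 288 + 31*√14/4 ≈ 317.00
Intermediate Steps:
d(A) = -4 + A (d(A) = -7 + (A + 3) = -7 + (3 + A) = -4 + A)
C(u) = √2*√u (C(u) = √(2*u) = √2*√u)
q(n, c) = 31*c + n*(-4 + n) (q(n, c) = (-4 + n)*n + 31*c = n*(-4 + n) + 31*c = 31*c + n*(-4 + n))
I(L) = ¼
q(-32, C(7))*I(3) = (31*(√2*√7) - 32*(-4 - 32))*(¼) = (31*√14 - 32*(-36))*(¼) = (31*√14 + 1152)*(¼) = (1152 + 31*√14)*(¼) = 288 + 31*√14/4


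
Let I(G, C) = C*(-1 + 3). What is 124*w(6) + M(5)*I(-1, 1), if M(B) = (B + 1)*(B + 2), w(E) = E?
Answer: 828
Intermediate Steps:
I(G, C) = 2*C (I(G, C) = C*2 = 2*C)
M(B) = (1 + B)*(2 + B)
124*w(6) + M(5)*I(-1, 1) = 124*6 + (2 + 5² + 3*5)*(2*1) = 744 + (2 + 25 + 15)*2 = 744 + 42*2 = 744 + 84 = 828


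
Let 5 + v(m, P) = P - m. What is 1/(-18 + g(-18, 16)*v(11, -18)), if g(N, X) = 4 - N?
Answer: -1/766 ≈ -0.0013055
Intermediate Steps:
v(m, P) = -5 + P - m (v(m, P) = -5 + (P - m) = -5 + P - m)
1/(-18 + g(-18, 16)*v(11, -18)) = 1/(-18 + (4 - 1*(-18))*(-5 - 18 - 1*11)) = 1/(-18 + (4 + 18)*(-5 - 18 - 11)) = 1/(-18 + 22*(-34)) = 1/(-18 - 748) = 1/(-766) = -1/766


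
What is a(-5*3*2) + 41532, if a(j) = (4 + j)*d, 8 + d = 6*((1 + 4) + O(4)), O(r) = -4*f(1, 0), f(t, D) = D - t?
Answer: 40336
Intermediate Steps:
O(r) = 4 (O(r) = -4*(0 - 1*1) = -4*(0 - 1) = -4*(-1) = 4)
d = 46 (d = -8 + 6*((1 + 4) + 4) = -8 + 6*(5 + 4) = -8 + 6*9 = -8 + 54 = 46)
a(j) = 184 + 46*j (a(j) = (4 + j)*46 = 184 + 46*j)
a(-5*3*2) + 41532 = (184 + 46*(-5*3*2)) + 41532 = (184 + 46*(-15*2)) + 41532 = (184 + 46*(-30)) + 41532 = (184 - 1380) + 41532 = -1196 + 41532 = 40336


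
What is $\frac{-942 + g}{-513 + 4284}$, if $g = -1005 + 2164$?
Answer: $\frac{217}{3771} \approx 0.057544$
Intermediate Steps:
$g = 1159$
$\frac{-942 + g}{-513 + 4284} = \frac{-942 + 1159}{-513 + 4284} = \frac{217}{3771}$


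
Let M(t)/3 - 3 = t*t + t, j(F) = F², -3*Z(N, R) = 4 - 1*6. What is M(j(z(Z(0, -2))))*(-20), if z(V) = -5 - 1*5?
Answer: -606180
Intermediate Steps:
Z(N, R) = ⅔ (Z(N, R) = -(4 - 1*6)/3 = -(4 - 6)/3 = -⅓*(-2) = ⅔)
z(V) = -10 (z(V) = -5 - 5 = -10)
M(t) = 9 + 3*t + 3*t² (M(t) = 9 + 3*(t*t + t) = 9 + 3*(t² + t) = 9 + 3*(t + t²) = 9 + (3*t + 3*t²) = 9 + 3*t + 3*t²)
M(j(z(Z(0, -2))))*(-20) = (9 + 3*(-10)² + 3*((-10)²)²)*(-20) = (9 + 3*100 + 3*100²)*(-20) = (9 + 300 + 3*10000)*(-20) = (9 + 300 + 30000)*(-20) = 30309*(-20) = -606180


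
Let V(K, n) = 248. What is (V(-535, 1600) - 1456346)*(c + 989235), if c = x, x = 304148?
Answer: -1883292399534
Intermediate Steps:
c = 304148
(V(-535, 1600) - 1456346)*(c + 989235) = (248 - 1456346)*(304148 + 989235) = -1456098*1293383 = -1883292399534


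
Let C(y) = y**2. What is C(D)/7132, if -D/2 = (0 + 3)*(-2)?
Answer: 36/1783 ≈ 0.020191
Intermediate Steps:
D = 12 (D = -2*(0 + 3)*(-2) = -6*(-2) = -2*(-6) = 12)
C(D)/7132 = 12**2/7132 = 144*(1/7132) = 36/1783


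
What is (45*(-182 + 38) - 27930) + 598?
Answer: -33812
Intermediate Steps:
(45*(-182 + 38) - 27930) + 598 = (45*(-144) - 27930) + 598 = (-6480 - 27930) + 598 = -34410 + 598 = -33812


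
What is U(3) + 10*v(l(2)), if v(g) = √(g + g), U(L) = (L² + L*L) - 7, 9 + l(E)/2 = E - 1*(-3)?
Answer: 11 + 40*I ≈ 11.0 + 40.0*I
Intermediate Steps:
l(E) = -12 + 2*E (l(E) = -18 + 2*(E - 1*(-3)) = -18 + 2*(E + 3) = -18 + 2*(3 + E) = -18 + (6 + 2*E) = -12 + 2*E)
U(L) = -7 + 2*L² (U(L) = (L² + L²) - 7 = 2*L² - 7 = -7 + 2*L²)
v(g) = √2*√g (v(g) = √(2*g) = √2*√g)
U(3) + 10*v(l(2)) = (-7 + 2*3²) + 10*(√2*√(-12 + 2*2)) = (-7 + 2*9) + 10*(√2*√(-12 + 4)) = (-7 + 18) + 10*(√2*√(-8)) = 11 + 10*(√2*(2*I*√2)) = 11 + 10*(4*I) = 11 + 40*I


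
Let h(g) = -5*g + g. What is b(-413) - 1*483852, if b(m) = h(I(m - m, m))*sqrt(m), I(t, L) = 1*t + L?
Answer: -483852 + 1652*I*sqrt(413) ≈ -4.8385e+5 + 33573.0*I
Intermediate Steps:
I(t, L) = L + t (I(t, L) = t + L = L + t)
h(g) = -4*g
b(m) = -4*m**(3/2) (b(m) = (-4*(m + (m - m)))*sqrt(m) = (-4*(m + 0))*sqrt(m) = (-4*m)*sqrt(m) = -4*m**(3/2))
b(-413) - 1*483852 = -(-1652)*I*sqrt(413) - 1*483852 = -(-1652)*I*sqrt(413) - 483852 = 1652*I*sqrt(413) - 483852 = -483852 + 1652*I*sqrt(413)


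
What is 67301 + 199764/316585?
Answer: 21306686849/316585 ≈ 67302.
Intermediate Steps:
67301 + 199764/316585 = 21306686849/316585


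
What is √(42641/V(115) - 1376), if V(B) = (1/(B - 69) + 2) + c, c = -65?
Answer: 3*I*√1914517214/2897 ≈ 45.311*I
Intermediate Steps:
V(B) = -63 + 1/(-69 + B) (V(B) = (1/(B - 69) + 2) - 65 = (1/(-69 + B) + 2) - 65 = (2 + 1/(-69 + B)) - 65 = -63 + 1/(-69 + B))
√(42641/V(115) - 1376) = √(42641/(((4348 - 63*115)/(-69 + 115))) - 1376) = √(42641/(((4348 - 7245)/46)) - 1376) = √(42641/(((1/46)*(-2897))) - 1376) = √(42641/(-2897/46) - 1376) = √(42641*(-46/2897) - 1376) = √(-1961486/2897 - 1376) = √(-5947758/2897) = 3*I*√1914517214/2897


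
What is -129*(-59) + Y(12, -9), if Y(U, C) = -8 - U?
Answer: 7591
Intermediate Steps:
-129*(-59) + Y(12, -9) = -129*(-59) + (-8 - 1*12) = 7611 + (-8 - 12) = 7611 - 20 = 7591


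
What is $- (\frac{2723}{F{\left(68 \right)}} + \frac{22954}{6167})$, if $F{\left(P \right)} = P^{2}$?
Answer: $- \frac{122932037}{28516208} \approx -4.311$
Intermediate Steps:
$- (\frac{2723}{F{\left(68 \right)}} + \frac{22954}{6167}) = - (\frac{2723}{68^{2}} + \frac{22954}{6167}) = - (\frac{2723}{4624} + 22954 \cdot \frac{1}{6167}) = - (2723 \cdot \frac{1}{4624} + \frac{22954}{6167}) = - (\frac{2723}{4624} + \frac{22954}{6167}) = \left(-1\right) \frac{122932037}{28516208} = - \frac{122932037}{28516208}$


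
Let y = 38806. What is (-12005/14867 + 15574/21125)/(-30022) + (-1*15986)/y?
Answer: -5797271941986273/14072952151085750 ≈ -0.41194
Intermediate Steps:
(-12005/14867 + 15574/21125)/(-30022) + (-1*15986)/y = (-12005/14867 + 15574/21125)/(-30022) - 1*15986/38806 = (-12005*1/14867 + 15574*(1/21125))*(-1/30022) - 15986*1/38806 = (-12005/14867 + 1198/1625)*(-1/30022) - 7993/19403 = -1697459/24158875*(-1/30022) - 7993/19403 = 1697459/725297745250 - 7993/19403 = -5797271941986273/14072952151085750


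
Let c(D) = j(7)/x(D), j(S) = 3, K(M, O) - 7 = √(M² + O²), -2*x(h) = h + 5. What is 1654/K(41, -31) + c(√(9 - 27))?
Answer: 2*(4114 - 3*√2642 + 2481*I*√2)/((5 + 3*I*√2)*(7 + √2642)) ≈ 27.624 + 0.592*I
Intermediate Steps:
x(h) = -5/2 - h/2 (x(h) = -(h + 5)/2 = -(5 + h)/2 = -5/2 - h/2)
K(M, O) = 7 + √(M² + O²)
c(D) = 3/(-5/2 - D/2)
1654/K(41, -31) + c(√(9 - 27)) = 1654/(7 + √(41² + (-31)²)) - 6/(5 + √(9 - 27)) = 1654/(7 + √(1681 + 961)) - 6/(5 + √(-18)) = 1654/(7 + √2642) - 6/(5 + 3*I*√2) = -6/(5 + 3*I*√2) + 1654/(7 + √2642)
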